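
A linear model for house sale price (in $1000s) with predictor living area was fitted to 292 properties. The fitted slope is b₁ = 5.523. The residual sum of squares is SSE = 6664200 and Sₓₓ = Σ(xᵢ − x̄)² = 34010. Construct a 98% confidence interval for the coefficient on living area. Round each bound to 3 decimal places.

(3.600, 7.446)

MSE = SSE/(n − 2) = 6664200/290 = 22980.
SE(b₁) = √(MSE/Sₓₓ) = √(22980/34010) = 0.822.
df = n − 2 = 290.
t* = t_{0.01, 290} = 2.339275.
Margin = t* × SE = 2.339275 × 0.822 = 1.92288.
CI: 5.523 ± 1.92288 → (3.600, 7.446).
With 98% confidence, each one-unit increase in living area is associated with a change of between 3.600 and 7.446 $1000s in house sale price.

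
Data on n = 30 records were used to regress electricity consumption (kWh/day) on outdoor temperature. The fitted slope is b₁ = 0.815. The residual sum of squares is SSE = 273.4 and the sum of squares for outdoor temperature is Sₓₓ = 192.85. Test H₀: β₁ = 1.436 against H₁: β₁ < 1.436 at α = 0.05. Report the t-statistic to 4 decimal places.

MSE = SSE/(n − 2) = 273.4/28 = 9.76429.
SE(b₁) = √(MSE/Sₓₓ) = √(9.76429/192.85) = 0.225014.
t = (0.815 − 1.436) / 0.225014 = -2.7598.
df = n − 2 = 28.
One-sided p ≈ 0.0050, which is < 0.05, so reject H₀.
There is evidence that the true slope on outdoor temperature is below 1.436 kWh/day per unit.

t = -2.7598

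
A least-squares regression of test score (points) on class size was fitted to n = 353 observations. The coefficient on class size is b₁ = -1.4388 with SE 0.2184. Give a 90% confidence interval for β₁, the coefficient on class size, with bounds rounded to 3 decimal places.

df = n − 2 = 353 − 2 = 351.
t* = t_{0.05, 351} = 1.649206.
Margin = t* × SE = 1.649206 × 0.2184 = 0.36019.
CI: -1.4388 ± 0.36019 → (-1.799, -1.079).
With 90% confidence, each one-unit increase in class size is associated with a change of between -1.799 and -1.079 points in test score.

(-1.799, -1.079)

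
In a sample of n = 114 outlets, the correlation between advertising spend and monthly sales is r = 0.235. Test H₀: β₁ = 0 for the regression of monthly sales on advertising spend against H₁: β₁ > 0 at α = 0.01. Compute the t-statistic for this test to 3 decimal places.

t = 2.559

t = r·√(n − 2)/√(1 − r²) = 0.235·√112/√0.944775 = 2.559.
df = n − 2 = 112.
One-sided p ≈ 0.0059, which is < 0.01, so reject H₀.
There is evidence of a linear association between advertising spend and monthly sales.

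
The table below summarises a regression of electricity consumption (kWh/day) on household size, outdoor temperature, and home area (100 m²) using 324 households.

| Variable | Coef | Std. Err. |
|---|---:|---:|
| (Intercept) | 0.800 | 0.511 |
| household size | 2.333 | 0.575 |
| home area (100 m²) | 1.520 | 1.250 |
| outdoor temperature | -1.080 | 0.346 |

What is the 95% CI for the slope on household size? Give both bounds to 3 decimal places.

Read off: b = 2.333, SE = 0.575 for household size.
df = n − k − 1 = 324 − 3 − 1 = 320.
t* = t_{0.025, 320} = 1.967405.
Margin = t* × SE = 1.967405 × 0.575 = 1.13126.
CI: 2.333 ± 1.13126 → (1.202, 3.464).

(1.202, 3.464)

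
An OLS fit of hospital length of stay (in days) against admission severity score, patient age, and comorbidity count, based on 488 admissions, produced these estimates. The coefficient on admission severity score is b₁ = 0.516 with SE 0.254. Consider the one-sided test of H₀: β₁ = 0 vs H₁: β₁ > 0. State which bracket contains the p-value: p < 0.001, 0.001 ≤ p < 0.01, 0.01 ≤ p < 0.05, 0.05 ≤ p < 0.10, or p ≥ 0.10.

0.01 ≤ p < 0.05

t = 0.516 / 0.254 = 2.031.
df = n − k − 1 = 488 − 3 − 1 = 484.
One-sided p = P(T_{484} > t) ≈ 0.0214.
So 0.01 ≤ p < 0.05.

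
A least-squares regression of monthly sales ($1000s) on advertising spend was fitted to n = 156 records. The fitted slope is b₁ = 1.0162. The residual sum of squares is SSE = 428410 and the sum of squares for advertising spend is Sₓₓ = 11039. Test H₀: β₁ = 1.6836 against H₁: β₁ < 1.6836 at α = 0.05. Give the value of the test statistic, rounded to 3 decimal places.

t = -1.329

MSE = SSE/(n − 2) = 428410/154 = 2781.88.
SE(b₁) = √(MSE/Sₓₓ) = √(2781.88/11039) = 0.502001.
t = (1.0162 − 1.6836) / 0.502001 = -1.329.
df = n − 2 = 154.
One-sided p ≈ 0.0928, which is ≥ 0.05, so fail to reject H₀.
The data do not give significant evidence that the true slope on advertising spend is below 1.6836 $1000s per unit.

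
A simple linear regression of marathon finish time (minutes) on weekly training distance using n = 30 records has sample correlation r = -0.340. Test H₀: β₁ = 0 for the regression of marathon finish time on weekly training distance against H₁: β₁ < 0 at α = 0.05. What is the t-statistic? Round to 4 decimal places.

t = -1.9131

t = r·√(n − 2)/√(1 − r²) = -0.340·√28/√0.8844 = -1.9131.
df = n − 2 = 28.
One-sided p ≈ 0.0330, which is < 0.05, so reject H₀.
There is evidence of a linear association between weekly training distance and marathon finish time.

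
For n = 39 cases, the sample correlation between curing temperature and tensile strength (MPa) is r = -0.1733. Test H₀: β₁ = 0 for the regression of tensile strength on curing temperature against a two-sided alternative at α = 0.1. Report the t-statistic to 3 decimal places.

t = r·√(n − 2)/√(1 − r²) = -0.1733·√37/√0.969967 = -1.070.
df = n − 2 = 37.
Two-sided p ≈ 0.2914, which is ≥ 0.1, so fail to reject H₀.
The data do not give significant evidence of a linear association between curing temperature and tensile strength.

t = -1.070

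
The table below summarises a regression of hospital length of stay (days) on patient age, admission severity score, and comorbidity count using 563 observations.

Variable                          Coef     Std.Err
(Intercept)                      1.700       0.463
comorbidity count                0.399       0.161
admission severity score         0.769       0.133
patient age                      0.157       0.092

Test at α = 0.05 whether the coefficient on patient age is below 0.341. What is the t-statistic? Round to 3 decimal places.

Read off: b = 0.157, SE = 0.092 for patient age.
H₀: β₁ = 0.341 vs H₁: β₁ < 0.341.
t = (0.157 − 0.341) / 0.092 = -2.000.
df = n − k − 1 = 563 − 3 − 1 = 559.
One-sided p ≈ 0.0230, which is < 0.05, so reject H₀.
There is evidence that the true slope on patient age is below 0.341 days per unit, holding the other predictors fixed.

t = -2.000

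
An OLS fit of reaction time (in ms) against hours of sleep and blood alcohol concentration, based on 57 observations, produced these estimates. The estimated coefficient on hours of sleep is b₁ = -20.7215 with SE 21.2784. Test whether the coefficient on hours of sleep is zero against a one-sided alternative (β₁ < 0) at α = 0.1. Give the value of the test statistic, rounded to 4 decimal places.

H₀: β₁ = 0 vs H₁: β₁ < 0.
t = (b₁ − β₁⁰)/SE = -20.7215 / 21.2784 = -0.9738.
df = n − k − 1 = 57 − 2 − 1 = 54.
One-sided p ≈ 0.1672, which is ≥ 0.1, so fail to reject H₀.
The data do not give significant evidence that the true slope on hours of sleep is negative, holding the other predictors fixed.

t = -0.9738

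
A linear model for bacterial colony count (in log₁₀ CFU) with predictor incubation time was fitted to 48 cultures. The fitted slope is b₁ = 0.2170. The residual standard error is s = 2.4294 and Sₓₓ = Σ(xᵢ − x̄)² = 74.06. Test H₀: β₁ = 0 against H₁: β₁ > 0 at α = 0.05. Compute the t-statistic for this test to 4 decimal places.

SE(b₁) = s/√Sₓₓ = 2.4294/√74.06 = 0.282298.
t = 0.2170 / 0.282298 = 0.7687.
df = n − 2 = 46.
One-sided p ≈ 0.2230, which is ≥ 0.05, so fail to reject H₀.
The data do not give significant evidence that the true slope on incubation time is positive.

t = 0.7687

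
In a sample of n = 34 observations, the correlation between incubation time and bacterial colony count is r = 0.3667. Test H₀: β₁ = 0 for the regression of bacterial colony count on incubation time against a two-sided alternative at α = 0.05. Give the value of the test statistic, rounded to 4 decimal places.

t = r·√(n − 2)/√(1 − r²) = 0.3667·√32/√0.865531 = 2.2297.
df = n − 2 = 32.
Two-sided p ≈ 0.0329, which is < 0.05, so reject H₀.
There is evidence of a linear association between incubation time and bacterial colony count.

t = 2.2297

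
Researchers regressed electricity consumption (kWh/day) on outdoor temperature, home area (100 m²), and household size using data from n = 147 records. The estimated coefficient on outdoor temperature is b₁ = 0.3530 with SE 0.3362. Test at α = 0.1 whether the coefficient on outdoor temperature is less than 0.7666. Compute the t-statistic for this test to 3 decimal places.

H₀: β₁ = 0.7666 vs H₁: β₁ < 0.7666.
t = (b₁ − β₁⁰)/SE = (0.3530 − 0.7666) / 0.3362 = -1.230.
df = n − k − 1 = 147 − 3 − 1 = 143.
One-sided p ≈ 0.1103, which is ≥ 0.1, so fail to reject H₀.
The data do not give significant evidence that the true slope on outdoor temperature is below 0.7666 kWh/day per unit, holding the other predictors fixed.

t = -1.230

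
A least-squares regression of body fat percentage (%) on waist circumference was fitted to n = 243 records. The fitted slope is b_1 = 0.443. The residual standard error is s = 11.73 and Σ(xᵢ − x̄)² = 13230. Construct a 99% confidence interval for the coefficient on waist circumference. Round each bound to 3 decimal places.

(0.178, 0.708)

SE(b_1) = s/√Sₓₓ = 11.73/√13230 = 0.101981.
df = n − 2 = 241.
t* = t_{0.005, 241} = 2.596383.
Margin = t* × SE = 2.596383 × 0.101981 = 0.26478.
CI: 0.443 ± 0.26478 → (0.178, 0.708).
With 99% confidence, each one-unit increase in waist circumference is associated with a change of between 0.178 and 0.708 % in body fat percentage.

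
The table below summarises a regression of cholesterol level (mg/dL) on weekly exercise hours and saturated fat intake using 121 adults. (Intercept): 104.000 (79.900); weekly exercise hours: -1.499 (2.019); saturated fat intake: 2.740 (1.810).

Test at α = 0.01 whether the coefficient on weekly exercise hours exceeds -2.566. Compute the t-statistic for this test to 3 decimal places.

t = 0.528

Read off: b = -1.499, SE = 2.019 for weekly exercise hours.
H₀: β₁ = -2.566 vs H₁: β₁ > -2.566.
t = (-1.499 − (-2.566)) / 2.019 = 0.528.
df = n − k − 1 = 121 − 2 − 1 = 118.
One-sided p ≈ 0.2991, which is ≥ 0.01, so fail to reject H₀.
The data do not give significant evidence that the true slope on weekly exercise hours exceeds -2.566 mg/dL per unit, holding the other predictors fixed.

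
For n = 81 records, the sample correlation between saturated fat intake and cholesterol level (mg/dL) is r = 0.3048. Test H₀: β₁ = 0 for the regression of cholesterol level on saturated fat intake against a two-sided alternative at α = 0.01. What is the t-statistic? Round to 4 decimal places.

t = r·√(n − 2)/√(1 − r²) = 0.3048·√79/√0.907097 = 2.8445.
df = n − 2 = 79.
Two-sided p ≈ 0.0057, which is < 0.01, so reject H₀.
There is evidence of a linear association between saturated fat intake and cholesterol level.

t = 2.8445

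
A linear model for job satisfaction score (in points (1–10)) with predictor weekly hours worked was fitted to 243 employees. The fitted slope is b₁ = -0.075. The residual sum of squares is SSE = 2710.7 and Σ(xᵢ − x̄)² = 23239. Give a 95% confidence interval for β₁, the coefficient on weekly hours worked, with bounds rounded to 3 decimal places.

MSE = SSE/(n − 2) = 2710.7/241 = 11.2477.
SE(b₁) = √(MSE/Sₓₓ) = √(11.2477/23239) = 0.022.
df = n − 2 = 241.
t* = t_{0.025, 241} = 1.969856.
Margin = t* × SE = 1.969856 × 0.022 = 0.04334.
CI: -0.075 ± 0.04334 → (-0.118, -0.032).
With 95% confidence, each one-unit increase in weekly hours worked is associated with a change of between -0.118 and -0.032 points (1–10) in job satisfaction score.

(-0.118, -0.032)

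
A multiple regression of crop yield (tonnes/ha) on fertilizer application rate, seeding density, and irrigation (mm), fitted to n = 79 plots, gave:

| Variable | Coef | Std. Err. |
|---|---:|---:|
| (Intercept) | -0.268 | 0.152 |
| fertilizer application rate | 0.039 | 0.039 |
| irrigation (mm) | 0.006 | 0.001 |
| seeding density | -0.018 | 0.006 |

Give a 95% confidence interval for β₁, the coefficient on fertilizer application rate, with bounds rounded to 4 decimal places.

Read off: b = 0.039, SE = 0.039 for fertilizer application rate.
df = n − k − 1 = 79 − 3 − 1 = 75.
t* = t_{0.025, 75} = 1.992102.
Margin = t* × SE = 1.992102 × 0.039 = 0.077692.
CI: 0.039 ± 0.077692 → (-0.0387, 0.1167).

(-0.0387, 0.1167)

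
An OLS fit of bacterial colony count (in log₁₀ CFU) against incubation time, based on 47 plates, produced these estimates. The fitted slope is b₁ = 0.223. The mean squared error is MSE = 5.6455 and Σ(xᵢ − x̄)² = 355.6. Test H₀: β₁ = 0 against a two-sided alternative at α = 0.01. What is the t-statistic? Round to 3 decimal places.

SE(b₁) = √(MSE/Sₓₓ) = √(5.6455/355.6) = 0.126.
t = 0.223 / 0.126 = 1.770.
df = n − 2 = 45.
Two-sided p ≈ 0.0835, which is ≥ 0.01, so fail to reject H₀.
The data do not give significant evidence of an association between incubation time and bacterial colony count.

t = 1.770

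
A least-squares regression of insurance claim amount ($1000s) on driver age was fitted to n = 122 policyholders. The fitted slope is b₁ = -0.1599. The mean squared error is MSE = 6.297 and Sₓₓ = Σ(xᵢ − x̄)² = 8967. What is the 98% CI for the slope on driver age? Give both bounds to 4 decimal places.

SE(b₁) = √(MSE/Sₓₓ) = √(6.297/8967) = 0.0264998.
df = n − 2 = 120.
t* = t_{0.01, 120} = 2.357825.
Margin = t* × SE = 2.357825 × 0.0264998 = 0.062482.
CI: -0.1599 ± 0.062482 → (-0.2224, -0.0974).
With 98% confidence, each one-unit increase in driver age is associated with a change of between -0.2224 and -0.0974 $1000s in insurance claim amount.

(-0.2224, -0.0974)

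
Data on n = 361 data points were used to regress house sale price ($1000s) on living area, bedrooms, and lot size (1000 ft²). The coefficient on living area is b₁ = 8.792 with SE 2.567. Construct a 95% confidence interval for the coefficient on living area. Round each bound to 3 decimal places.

df = n − k − 1 = 361 − 3 − 1 = 357.
t* = t_{0.025, 357} = 1.966631.
Margin = t* × SE = 1.966631 × 2.567 = 5.04834.
CI: 8.792 ± 5.04834 → (3.744, 13.840).
With 95% confidence, each one-unit increase in living area is associated with a change of between 3.744 and 13.840 $1000s in house sale price, holding the other predictors fixed.

(3.744, 13.840)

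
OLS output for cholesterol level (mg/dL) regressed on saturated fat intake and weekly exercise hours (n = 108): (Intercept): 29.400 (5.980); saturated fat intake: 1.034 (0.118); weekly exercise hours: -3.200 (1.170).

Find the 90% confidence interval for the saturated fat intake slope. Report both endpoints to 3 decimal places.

Read off: b = 1.034, SE = 0.118 for saturated fat intake.
df = n − k − 1 = 108 − 2 − 1 = 105.
t* = t_{0.05, 105} = 1.659495.
Margin = t* × SE = 1.659495 × 0.118 = 0.19582.
CI: 1.034 ± 0.19582 → (0.838, 1.230).

(0.838, 1.230)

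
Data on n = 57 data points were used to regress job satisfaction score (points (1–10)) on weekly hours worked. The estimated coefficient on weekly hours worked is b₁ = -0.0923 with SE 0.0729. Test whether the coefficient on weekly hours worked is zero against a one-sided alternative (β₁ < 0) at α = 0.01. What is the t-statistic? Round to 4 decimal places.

t = -1.2661

H₀: β₁ = 0 vs H₁: β₁ < 0.
t = (b₁ − β₁⁰)/SE = -0.0923 / 0.0729 = -1.2661.
df = n − 2 = 57 − 2 = 55.
One-sided p ≈ 0.1054, which is ≥ 0.01, so fail to reject H₀.
The data do not give significant evidence that the true slope on weekly hours worked is negative.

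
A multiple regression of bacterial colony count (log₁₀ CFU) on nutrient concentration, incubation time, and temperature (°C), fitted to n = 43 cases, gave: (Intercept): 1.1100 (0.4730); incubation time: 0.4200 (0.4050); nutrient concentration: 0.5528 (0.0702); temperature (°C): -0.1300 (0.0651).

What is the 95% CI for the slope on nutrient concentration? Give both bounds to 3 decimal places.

Read off: b = 0.5528, SE = 0.0702 for nutrient concentration.
df = n − k − 1 = 43 − 3 − 1 = 39.
t* = t_{0.025, 39} = 2.022691.
Margin = t* × SE = 2.022691 × 0.0702 = 0.14199.
CI: 0.5528 ± 0.14199 → (0.411, 0.695).

(0.411, 0.695)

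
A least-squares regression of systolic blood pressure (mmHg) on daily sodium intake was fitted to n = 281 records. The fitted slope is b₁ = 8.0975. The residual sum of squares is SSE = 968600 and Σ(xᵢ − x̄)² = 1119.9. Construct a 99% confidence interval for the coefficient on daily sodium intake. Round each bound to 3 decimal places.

MSE = SSE/(n − 2) = 968600/279 = 3471.68.
SE(b₁) = √(MSE/Sₓₓ) = √(3471.68/1119.9) = 1.76068.
df = n − 2 = 279.
t* = t_{0.005, 279} = 2.593565.
Margin = t* × SE = 2.593565 × 1.76068 = 4.56644.
CI: 8.0975 ± 4.56644 → (3.531, 12.664).
With 99% confidence, each one-unit increase in daily sodium intake is associated with a change of between 3.531 and 12.664 mmHg in systolic blood pressure.

(3.531, 12.664)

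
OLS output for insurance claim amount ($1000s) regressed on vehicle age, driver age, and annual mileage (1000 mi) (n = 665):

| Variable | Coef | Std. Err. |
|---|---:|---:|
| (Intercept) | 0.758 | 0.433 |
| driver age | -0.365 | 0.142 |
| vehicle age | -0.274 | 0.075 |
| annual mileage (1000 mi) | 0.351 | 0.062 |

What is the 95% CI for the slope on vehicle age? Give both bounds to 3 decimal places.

Read off: b = -0.274, SE = 0.075 for vehicle age.
df = n − k − 1 = 665 − 3 − 1 = 661.
t* = t_{0.025, 661} = 1.963559.
Margin = t* × SE = 1.963559 × 0.075 = 0.14727.
CI: -0.274 ± 0.14727 → (-0.421, -0.127).

(-0.421, -0.127)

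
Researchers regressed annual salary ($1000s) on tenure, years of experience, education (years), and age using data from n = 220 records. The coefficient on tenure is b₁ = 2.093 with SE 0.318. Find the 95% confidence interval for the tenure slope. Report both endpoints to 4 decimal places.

(1.4662, 2.7198)

df = n − k − 1 = 220 − 4 − 1 = 215.
t* = t_{0.025, 215} = 1.971059.
Margin = t* × SE = 1.971059 × 0.318 = 0.626797.
CI: 2.093 ± 0.626797 → (1.4662, 2.7198).
With 95% confidence, each one-unit increase in tenure is associated with a change of between 1.4662 and 2.7198 $1000s in annual salary, holding the other predictors fixed.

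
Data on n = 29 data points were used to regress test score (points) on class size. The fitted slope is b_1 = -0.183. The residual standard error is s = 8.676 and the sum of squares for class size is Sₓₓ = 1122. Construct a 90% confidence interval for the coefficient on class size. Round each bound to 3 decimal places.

SE(b_1) = s/√Sₓₓ = 8.676/√1122 = 0.259014.
df = n − 2 = 27.
t* = t_{0.05, 27} = 1.703288.
Margin = t* × SE = 1.703288 × 0.259014 = 0.44118.
CI: -0.183 ± 0.44118 → (-0.624, 0.258).
With 90% confidence, each one-unit increase in class size is associated with a change of between -0.624 and 0.258 points in test score.

(-0.624, 0.258)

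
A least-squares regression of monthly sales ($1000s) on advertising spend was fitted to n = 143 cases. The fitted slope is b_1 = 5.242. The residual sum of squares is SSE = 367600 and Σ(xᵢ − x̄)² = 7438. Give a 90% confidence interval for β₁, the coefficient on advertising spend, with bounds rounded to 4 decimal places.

MSE = SSE/(n − 2) = 367600/141 = 2607.09.
SE(b_1) = √(MSE/Sₓₓ) = √(2607.09/7438) = 0.592039.
df = n − 2 = 141.
t* = t_{0.05, 141} = 1.655732.
Margin = t* × SE = 1.655732 × 0.592039 = 0.980258.
CI: 5.242 ± 0.980258 → (4.2617, 6.2223).
With 90% confidence, each one-unit increase in advertising spend is associated with a change of between 4.2617 and 6.2223 $1000s in monthly sales.

(4.2617, 6.2223)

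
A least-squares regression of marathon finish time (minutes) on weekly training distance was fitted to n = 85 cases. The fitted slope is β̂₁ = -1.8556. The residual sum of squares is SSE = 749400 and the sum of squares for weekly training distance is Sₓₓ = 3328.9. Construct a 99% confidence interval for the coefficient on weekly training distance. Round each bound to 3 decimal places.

MSE = SSE/(n − 2) = 749400/83 = 9028.92.
SE(β̂₁) = √(MSE/Sₓₓ) = √(9028.92/3328.9) = 1.6469.
df = n − 2 = 83.
t* = t_{0.005, 83} = 2.636369.
Margin = t* × SE = 2.636369 × 1.6469 = 4.34184.
CI: -1.8556 ± 4.34184 → (-6.197, 2.486).
With 99% confidence, each one-unit increase in weekly training distance is associated with a change of between -6.197 and 2.486 minutes in marathon finish time.

(-6.197, 2.486)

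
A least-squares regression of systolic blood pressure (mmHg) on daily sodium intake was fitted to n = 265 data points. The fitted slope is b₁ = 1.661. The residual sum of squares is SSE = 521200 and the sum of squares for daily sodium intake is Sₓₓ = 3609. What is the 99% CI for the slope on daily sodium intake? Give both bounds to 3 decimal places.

MSE = SSE/(n − 2) = 521200/263 = 1981.75.
SE(b₁) = √(MSE/Sₓₓ) = √(1981.75/3609) = 0.741022.
df = n − 2 = 263.
t* = t_{0.005, 263} = 2.594652.
Margin = t* × SE = 2.594652 × 0.741022 = 1.92269.
CI: 1.661 ± 1.92269 → (-0.262, 3.584).
With 99% confidence, each one-unit increase in daily sodium intake is associated with a change of between -0.262 and 3.584 mmHg in systolic blood pressure.

(-0.262, 3.584)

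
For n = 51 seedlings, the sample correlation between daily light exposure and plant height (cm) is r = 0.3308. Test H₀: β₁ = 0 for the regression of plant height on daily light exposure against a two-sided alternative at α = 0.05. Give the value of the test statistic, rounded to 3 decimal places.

t = r·√(n − 2)/√(1 − r²) = 0.3308·√49/√0.890571 = 2.454.
df = n − 2 = 49.
Two-sided p ≈ 0.0177, which is < 0.05, so reject H₀.
There is evidence of a linear association between daily light exposure and plant height.

t = 2.454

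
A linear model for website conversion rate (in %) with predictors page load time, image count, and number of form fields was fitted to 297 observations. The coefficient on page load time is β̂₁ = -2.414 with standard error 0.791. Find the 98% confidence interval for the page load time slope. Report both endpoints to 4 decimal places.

(-4.2643, -0.5637)

df = n − k − 1 = 297 − 3 − 1 = 293.
t* = t_{0.01, 293} = 2.339142.
Margin = t* × SE = 2.339142 × 0.791 = 1.850261.
CI: -2.414 ± 1.850261 → (-4.2643, -0.5637).
With 98% confidence, each one-unit increase in page load time is associated with a change of between -4.2643 and -0.5637 % in website conversion rate, holding the other predictors fixed.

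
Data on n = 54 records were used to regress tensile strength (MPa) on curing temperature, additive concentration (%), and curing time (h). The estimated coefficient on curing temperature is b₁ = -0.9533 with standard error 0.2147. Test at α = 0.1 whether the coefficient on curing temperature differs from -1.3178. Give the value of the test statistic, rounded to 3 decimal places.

t = 1.698

H₀: β₁ = -1.3178 vs H₁: β₁ ≠ -1.3178.
t = (b₁ − β₁⁰)/SE = (-0.9533 − (-1.3178)) / 0.2147 = 1.698.
df = n − k − 1 = 54 − 3 − 1 = 50.
Two-sided p ≈ 0.0958, which is < 0.1, so reject H₀.
There is evidence that the true slope on curing temperature differs from -1.3178 MPa per unit, holding the other predictors fixed.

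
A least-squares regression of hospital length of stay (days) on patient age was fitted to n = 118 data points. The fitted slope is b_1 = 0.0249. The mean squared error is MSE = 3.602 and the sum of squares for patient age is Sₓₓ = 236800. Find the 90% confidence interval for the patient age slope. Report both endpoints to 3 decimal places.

(0.018, 0.031)

SE(b_1) = √(MSE/Sₓₓ) = √(3.602/236800) = 0.00390015.
df = n − 2 = 116.
t* = t_{0.05, 116} = 1.658096.
Margin = t* × SE = 1.658096 × 0.00390015 = 0.00647.
CI: 0.0249 ± 0.00647 → (0.018, 0.031).
With 90% confidence, each one-unit increase in patient age is associated with a change of between 0.018 and 0.031 days in hospital length of stay.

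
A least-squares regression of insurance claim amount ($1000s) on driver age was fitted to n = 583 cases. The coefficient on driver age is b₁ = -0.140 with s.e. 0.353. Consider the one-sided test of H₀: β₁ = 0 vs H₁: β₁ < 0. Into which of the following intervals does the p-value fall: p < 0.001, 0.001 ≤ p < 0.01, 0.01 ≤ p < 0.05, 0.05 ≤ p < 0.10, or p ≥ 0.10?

p ≥ 0.10

t = -0.140 / 0.353 = -0.397.
df = n − 2 = 583 − 2 = 581.
One-sided p = P(T_{581} < t) ≈ 0.3459.
So p ≥ 0.10.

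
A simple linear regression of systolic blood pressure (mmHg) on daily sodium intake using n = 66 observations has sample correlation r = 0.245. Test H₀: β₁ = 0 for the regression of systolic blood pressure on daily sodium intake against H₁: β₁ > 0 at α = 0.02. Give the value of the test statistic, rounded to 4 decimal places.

t = 2.0216

t = r·√(n − 2)/√(1 − r²) = 0.245·√64/√0.939975 = 2.0216.
df = n − 2 = 64.
One-sided p ≈ 0.0237, which is ≥ 0.02, so fail to reject H₀.
The data do not give significant evidence of a linear association between daily sodium intake and systolic blood pressure.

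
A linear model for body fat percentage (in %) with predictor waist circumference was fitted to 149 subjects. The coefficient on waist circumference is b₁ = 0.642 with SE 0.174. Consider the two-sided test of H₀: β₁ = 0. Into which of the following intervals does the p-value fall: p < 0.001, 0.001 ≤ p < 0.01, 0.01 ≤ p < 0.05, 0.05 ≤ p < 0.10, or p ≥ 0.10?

t = 0.642 / 0.174 = 3.690.
df = n − 2 = 149 − 2 = 147.
Two-sided p = 2·P(T_{147} > |t|) ≈ 0.0003.
So p < 0.001.

p < 0.001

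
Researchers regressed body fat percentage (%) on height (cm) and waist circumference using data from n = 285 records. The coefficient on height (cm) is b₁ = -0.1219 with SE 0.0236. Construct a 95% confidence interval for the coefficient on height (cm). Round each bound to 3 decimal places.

df = n − k − 1 = 285 − 2 − 1 = 282.
t* = t_{0.025, 282} = 1.968412.
Margin = t* × SE = 1.968412 × 0.0236 = 0.04645.
CI: -0.1219 ± 0.04645 → (-0.168, -0.075).
With 95% confidence, each one-unit increase in height (cm) is associated with a change of between -0.168 and -0.075 % in body fat percentage, holding the other predictors fixed.

(-0.168, -0.075)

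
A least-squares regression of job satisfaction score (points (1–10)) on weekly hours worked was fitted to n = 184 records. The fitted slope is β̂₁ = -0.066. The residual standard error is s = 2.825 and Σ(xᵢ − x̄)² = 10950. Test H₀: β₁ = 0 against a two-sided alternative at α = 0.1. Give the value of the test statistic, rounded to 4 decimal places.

t = -2.4447

SE(β̂₁) = s/√Sₓₓ = 2.825/√10950 = 0.0269967.
t = -0.066 / 0.0269967 = -2.4447.
df = n − 2 = 182.
Two-sided p ≈ 0.0154, which is < 0.1, so reject H₀.
There is evidence that weekly hours worked is associated with job satisfaction score.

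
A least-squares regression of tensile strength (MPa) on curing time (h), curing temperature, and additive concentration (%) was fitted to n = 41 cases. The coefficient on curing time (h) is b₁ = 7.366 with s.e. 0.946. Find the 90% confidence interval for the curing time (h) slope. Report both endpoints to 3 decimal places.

df = n − k − 1 = 41 − 3 − 1 = 37.
t* = t_{0.05, 37} = 1.687094.
Margin = t* × SE = 1.687094 × 0.946 = 1.59599.
CI: 7.366 ± 1.59599 → (5.770, 8.962).
With 90% confidence, each one-unit increase in curing time (h) is associated with a change of between 5.770 and 8.962 MPa in tensile strength, holding the other predictors fixed.

(5.770, 8.962)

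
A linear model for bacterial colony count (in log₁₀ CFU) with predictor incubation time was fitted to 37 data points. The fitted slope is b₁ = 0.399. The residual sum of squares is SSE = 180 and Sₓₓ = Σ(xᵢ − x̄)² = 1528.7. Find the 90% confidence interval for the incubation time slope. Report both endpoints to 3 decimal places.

(0.301, 0.497)

MSE = SSE/(n − 2) = 180/35 = 5.14286.
SE(b₁) = √(MSE/Sₓₓ) = √(5.14286/1528.7) = 0.0580018.
df = n − 2 = 35.
t* = t_{0.05, 35} = 1.689572.
Margin = t* × SE = 1.689572 × 0.0580018 = 0.09800.
CI: 0.399 ± 0.09800 → (0.301, 0.497).
With 90% confidence, each one-unit increase in incubation time is associated with a change of between 0.301 and 0.497 log₁₀ CFU in bacterial colony count.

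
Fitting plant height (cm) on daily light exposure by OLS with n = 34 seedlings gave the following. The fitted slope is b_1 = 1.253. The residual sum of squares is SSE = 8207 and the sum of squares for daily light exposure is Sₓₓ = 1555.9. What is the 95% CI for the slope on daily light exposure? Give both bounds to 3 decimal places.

(0.426, 2.080)

MSE = SSE/(n − 2) = 8207/32 = 256.469.
SE(b_1) = √(MSE/Sₓₓ) = √(256.469/1555.9) = 0.406.
df = n − 2 = 32.
t* = t_{0.025, 32} = 2.036933.
Margin = t* × SE = 2.036933 × 0.406 = 0.82700.
CI: 1.253 ± 0.82700 → (0.426, 2.080).
With 95% confidence, each one-unit increase in daily light exposure is associated with a change of between 0.426 and 2.080 cm in plant height.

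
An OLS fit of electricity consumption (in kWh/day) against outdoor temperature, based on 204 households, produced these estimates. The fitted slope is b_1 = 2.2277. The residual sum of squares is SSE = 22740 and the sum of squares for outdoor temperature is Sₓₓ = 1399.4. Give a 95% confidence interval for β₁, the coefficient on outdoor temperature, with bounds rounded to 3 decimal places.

MSE = SSE/(n − 2) = 22740/202 = 112.574.
SE(b_1) = √(MSE/Sₓₓ) = √(112.574/1399.4) = 0.283628.
df = n − 2 = 202.
t* = t_{0.025, 202} = 1.971777.
Margin = t* × SE = 1.971777 × 0.283628 = 0.55925.
CI: 2.2277 ± 0.55925 → (1.668, 2.787).
With 95% confidence, each one-unit increase in outdoor temperature is associated with a change of between 1.668 and 2.787 kWh/day in electricity consumption.

(1.668, 2.787)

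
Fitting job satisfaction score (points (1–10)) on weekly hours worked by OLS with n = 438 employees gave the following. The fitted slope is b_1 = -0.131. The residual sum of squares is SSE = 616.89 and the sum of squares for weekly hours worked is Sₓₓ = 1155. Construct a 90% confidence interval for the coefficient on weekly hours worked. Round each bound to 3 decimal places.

MSE = SSE/(n − 2) = 616.89/436 = 1.41489.
SE(b_1) = √(MSE/Sₓₓ) = √(1.41489/1155) = 0.0350001.
df = n − 2 = 436.
t* = t_{0.05, 436} = 1.648356.
Margin = t* × SE = 1.648356 × 0.0350001 = 0.05769.
CI: -0.131 ± 0.05769 → (-0.189, -0.073).
With 90% confidence, each one-unit increase in weekly hours worked is associated with a change of between -0.189 and -0.073 points (1–10) in job satisfaction score.

(-0.189, -0.073)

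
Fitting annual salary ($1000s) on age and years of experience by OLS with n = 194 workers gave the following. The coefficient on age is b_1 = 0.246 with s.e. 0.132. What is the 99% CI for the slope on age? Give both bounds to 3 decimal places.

(-0.097, 0.589)

df = n − k − 1 = 194 − 2 − 1 = 191.
t* = t_{0.005, 191} = 2.601814.
Margin = t* × SE = 2.601814 × 0.132 = 0.34344.
CI: 0.246 ± 0.34344 → (-0.097, 0.589).
With 99% confidence, each one-unit increase in age is associated with a change of between -0.097 and 0.589 $1000s in annual salary, holding the other predictors fixed.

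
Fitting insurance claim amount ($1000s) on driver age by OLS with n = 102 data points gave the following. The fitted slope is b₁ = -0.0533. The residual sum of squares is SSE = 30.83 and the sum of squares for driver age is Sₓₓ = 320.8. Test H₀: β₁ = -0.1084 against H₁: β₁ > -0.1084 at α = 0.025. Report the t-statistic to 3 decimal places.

t = 1.777

MSE = SSE/(n − 2) = 30.83/100 = 0.3083.
SE(b₁) = √(MSE/Sₓₓ) = √(0.3083/320.8) = 0.0310006.
t = (-0.0533 − (-0.1084)) / 0.0310006 = 1.777.
df = n − 2 = 100.
One-sided p ≈ 0.0393, which is ≥ 0.025, so fail to reject H₀.
The data do not give significant evidence that the true slope on driver age exceeds -0.1084 $1000s per unit.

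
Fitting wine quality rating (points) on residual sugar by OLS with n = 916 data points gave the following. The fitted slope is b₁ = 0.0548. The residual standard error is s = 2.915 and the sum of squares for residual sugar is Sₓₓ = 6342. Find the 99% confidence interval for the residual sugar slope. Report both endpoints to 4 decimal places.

(-0.0397, 0.1493)

SE(b₁) = s/√Sₓₓ = 2.915/√6342 = 0.0366037.
df = n − 2 = 914.
t* = t_{0.005, 914} = 2.581219.
Margin = t* × SE = 2.581219 × 0.0366037 = 0.094482.
CI: 0.0548 ± 0.094482 → (-0.0397, 0.1493).
With 99% confidence, each one-unit increase in residual sugar is associated with a change of between -0.0397 and 0.1493 points in wine quality rating.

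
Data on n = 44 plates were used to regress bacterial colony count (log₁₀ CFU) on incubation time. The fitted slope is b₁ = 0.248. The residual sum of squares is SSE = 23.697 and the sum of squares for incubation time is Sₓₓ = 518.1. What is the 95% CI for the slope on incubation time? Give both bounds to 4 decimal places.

MSE = SSE/(n − 2) = 23.697/42 = 0.564214.
SE(b₁) = √(MSE/Sₓₓ) = √(0.564214/518.1) = 0.0330001.
df = n − 2 = 42.
t* = t_{0.025, 42} = 2.018082.
Margin = t* × SE = 2.018082 × 0.0330001 = 0.066597.
CI: 0.248 ± 0.066597 → (0.1814, 0.3146).
With 95% confidence, each one-unit increase in incubation time is associated with a change of between 0.1814 and 0.3146 log₁₀ CFU in bacterial colony count.

(0.1814, 0.3146)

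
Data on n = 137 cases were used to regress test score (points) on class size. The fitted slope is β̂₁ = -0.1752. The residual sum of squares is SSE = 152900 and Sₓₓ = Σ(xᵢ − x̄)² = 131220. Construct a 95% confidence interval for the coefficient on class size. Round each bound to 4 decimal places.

MSE = SSE/(n − 2) = 152900/135 = 1132.59.
SE(β̂₁) = √(MSE/Sₓₓ) = √(1132.59/131220) = 0.0929045.
df = n − 2 = 135.
t* = t_{0.025, 135} = 1.977692.
Margin = t* × SE = 1.977692 × 0.0929045 = 0.183737.
CI: -0.1752 ± 0.183737 → (-0.3589, 0.0085).
With 95% confidence, each one-unit increase in class size is associated with a change of between -0.3589 and 0.0085 points in test score.

(-0.3589, 0.0085)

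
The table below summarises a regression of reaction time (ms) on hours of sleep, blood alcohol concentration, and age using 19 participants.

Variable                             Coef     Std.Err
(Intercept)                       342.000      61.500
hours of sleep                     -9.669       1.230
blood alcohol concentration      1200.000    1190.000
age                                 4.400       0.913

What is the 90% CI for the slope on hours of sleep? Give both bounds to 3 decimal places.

Read off: b = -9.669, SE = 1.230 for hours of sleep.
df = n − k − 1 = 19 − 3 − 1 = 15.
t* = t_{0.05, 15} = 1.75305.
Margin = t* × SE = 1.75305 × 1.230 = 2.15625.
CI: -9.669 ± 2.15625 → (-11.825, -7.513).

(-11.825, -7.513)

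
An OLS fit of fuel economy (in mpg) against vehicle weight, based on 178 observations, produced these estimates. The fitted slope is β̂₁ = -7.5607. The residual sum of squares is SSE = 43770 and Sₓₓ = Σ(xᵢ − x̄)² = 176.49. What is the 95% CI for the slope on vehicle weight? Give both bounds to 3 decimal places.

(-9.903, -5.218)

MSE = SSE/(n − 2) = 43770/176 = 248.693.
SE(β̂₁) = √(MSE/Sₓₓ) = √(248.693/176.49) = 1.18706.
df = n − 2 = 176.
t* = t_{0.025, 176} = 1.973534.
Margin = t* × SE = 1.973534 × 1.18706 = 2.34270.
CI: -7.5607 ± 2.34270 → (-9.903, -5.218).
With 95% confidence, each one-unit increase in vehicle weight is associated with a change of between -9.903 and -5.218 mpg in fuel economy.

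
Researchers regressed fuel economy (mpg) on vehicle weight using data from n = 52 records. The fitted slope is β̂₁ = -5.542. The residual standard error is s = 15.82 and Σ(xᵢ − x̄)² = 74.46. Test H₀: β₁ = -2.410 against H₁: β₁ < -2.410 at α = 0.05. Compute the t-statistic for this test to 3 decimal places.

t = -1.708

SE(β̂₁) = s/√Sₓₓ = 15.82/√74.46 = 1.83335.
t = (-5.542 − (-2.410)) / 1.83335 = -1.708.
df = n − 2 = 50.
One-sided p ≈ 0.0469, which is < 0.05, so reject H₀.
There is evidence that the true slope on vehicle weight is below -2.410 mpg per unit.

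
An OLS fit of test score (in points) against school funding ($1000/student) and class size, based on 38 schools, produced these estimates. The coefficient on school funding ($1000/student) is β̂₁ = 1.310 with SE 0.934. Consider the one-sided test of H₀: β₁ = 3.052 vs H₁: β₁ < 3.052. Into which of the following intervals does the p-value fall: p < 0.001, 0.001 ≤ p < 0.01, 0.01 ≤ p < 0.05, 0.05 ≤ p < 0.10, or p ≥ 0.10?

0.01 ≤ p < 0.05

t = (1.310 − 3.052) / 0.934 = -1.865.
df = n − k − 1 = 38 − 2 − 1 = 35.
One-sided p = P(T_{35} < t) ≈ 0.0353.
So 0.01 ≤ p < 0.05.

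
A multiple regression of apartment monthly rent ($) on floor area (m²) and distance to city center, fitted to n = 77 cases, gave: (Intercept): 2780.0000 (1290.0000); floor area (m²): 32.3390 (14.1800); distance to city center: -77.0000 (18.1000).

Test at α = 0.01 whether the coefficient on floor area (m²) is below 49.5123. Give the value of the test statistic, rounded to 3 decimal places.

t = -1.211

Read off: b = 32.3390, SE = 14.1800 for floor area (m²).
H₀: β₁ = 49.5123 vs H₁: β₁ < 49.5123.
t = (32.3390 − 49.5123) / 14.1800 = -1.211.
df = n − k − 1 = 77 − 2 − 1 = 74.
One-sided p ≈ 0.1149, which is ≥ 0.01, so fail to reject H₀.
The data do not give significant evidence that the true slope on floor area (m²) is below 49.5123 $ per unit, holding the other predictors fixed.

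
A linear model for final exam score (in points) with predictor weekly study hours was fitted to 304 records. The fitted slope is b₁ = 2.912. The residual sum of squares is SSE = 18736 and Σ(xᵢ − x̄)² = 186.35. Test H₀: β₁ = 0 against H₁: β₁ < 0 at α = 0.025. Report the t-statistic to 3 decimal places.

t = 5.047

MSE = SSE/(n − 2) = 18736/302 = 62.0397.
SE(b₁) = √(MSE/Sₓₓ) = √(62.0397/186.35) = 0.576993.
t = 2.912 / 0.576993 = 5.047.
df = n − 2 = 302.
One-sided p ≈ 1.0000, which is ≥ 0.025, so fail to reject H₀.
The data do not give significant evidence that the true slope on weekly study hours is negative.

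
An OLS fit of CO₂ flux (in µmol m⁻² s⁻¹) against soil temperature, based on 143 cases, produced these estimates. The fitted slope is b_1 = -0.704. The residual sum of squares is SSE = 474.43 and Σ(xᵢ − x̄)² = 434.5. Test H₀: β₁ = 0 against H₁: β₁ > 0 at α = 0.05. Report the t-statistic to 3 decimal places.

t = -8.000

MSE = SSE/(n − 2) = 474.43/141 = 3.36475.
SE(b_1) = √(MSE/Sₓₓ) = √(3.36475/434.5) = 0.0879998.
t = -0.704 / 0.0879998 = -8.000.
df = n − 2 = 141.
One-sided p ≈ 1.0000, which is ≥ 0.05, so fail to reject H₀.
The data do not give significant evidence that the true slope on soil temperature is positive.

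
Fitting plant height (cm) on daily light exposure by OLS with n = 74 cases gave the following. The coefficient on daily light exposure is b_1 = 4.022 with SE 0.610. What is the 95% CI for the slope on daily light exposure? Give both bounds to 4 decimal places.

(2.8060, 5.2380)

df = n − 2 = 74 − 2 = 72.
t* = t_{0.025, 72} = 1.993464.
Margin = t* × SE = 1.993464 × 0.610 = 1.216013.
CI: 4.022 ± 1.216013 → (2.8060, 5.2380).
With 95% confidence, each one-unit increase in daily light exposure is associated with a change of between 2.8060 and 5.2380 cm in plant height.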